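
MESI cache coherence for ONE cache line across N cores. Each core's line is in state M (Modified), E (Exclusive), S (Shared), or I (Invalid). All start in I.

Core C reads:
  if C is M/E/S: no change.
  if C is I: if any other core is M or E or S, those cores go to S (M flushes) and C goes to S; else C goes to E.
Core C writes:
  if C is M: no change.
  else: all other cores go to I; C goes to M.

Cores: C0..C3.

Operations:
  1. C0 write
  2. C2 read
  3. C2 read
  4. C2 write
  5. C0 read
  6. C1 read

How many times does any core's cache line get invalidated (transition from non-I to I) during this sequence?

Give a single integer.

Op 1: C0 write [C0 write: invalidate none -> C0=M] -> [M,I,I,I] (invalidations this op: 0; running total: 0)
Op 2: C2 read [C2 read from I: others=['C0=M'] -> C2=S, others downsized to S] -> [S,I,S,I] (invalidations this op: 0; running total: 0)
Op 3: C2 read [C2 read: already in S, no change] -> [S,I,S,I] (invalidations this op: 0; running total: 0)
Op 4: C2 write [C2 write: invalidate ['C0=S'] -> C2=M] -> [I,I,M,I] (invalidations this op: 1; running total: 1)
Op 5: C0 read [C0 read from I: others=['C2=M'] -> C0=S, others downsized to S] -> [S,I,S,I] (invalidations this op: 0; running total: 1)
Op 6: C1 read [C1 read from I: others=['C0=S', 'C2=S'] -> C1=S, others downsized to S] -> [S,S,S,I] (invalidations this op: 0; running total: 1)

Answer: 1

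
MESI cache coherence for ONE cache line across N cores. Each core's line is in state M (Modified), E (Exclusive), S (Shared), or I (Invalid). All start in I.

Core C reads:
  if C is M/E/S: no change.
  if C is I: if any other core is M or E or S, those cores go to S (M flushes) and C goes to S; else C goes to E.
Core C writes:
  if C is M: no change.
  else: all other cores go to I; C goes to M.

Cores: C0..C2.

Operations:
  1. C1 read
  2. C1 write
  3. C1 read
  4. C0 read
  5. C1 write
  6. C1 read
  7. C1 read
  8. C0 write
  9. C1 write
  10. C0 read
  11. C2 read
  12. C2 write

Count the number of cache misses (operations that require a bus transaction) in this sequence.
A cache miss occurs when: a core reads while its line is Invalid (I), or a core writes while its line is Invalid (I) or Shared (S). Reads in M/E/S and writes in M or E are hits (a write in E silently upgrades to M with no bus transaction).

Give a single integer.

Answer: 8

Derivation:
Op 1: C1 read [C1 read from I: no other sharers -> C1=E (exclusive)] -> [I,E,I] [MISS #1: read from I]
Op 2: C1 write [C1 write: invalidate none -> C1=M] -> [I,M,I] [hit: write from E is a silent E->M upgrade, no bus transaction]
Op 3: C1 read [C1 read: already in M, no change] -> [I,M,I] [hit: read from M]
Op 4: C0 read [C0 read from I: others=['C1=M'] -> C0=S, others downsized to S] -> [S,S,I] [MISS #2: read from I]
Op 5: C1 write [C1 write: invalidate ['C0=S'] -> C1=M] -> [I,M,I] [MISS #3: write from S]
Op 6: C1 read [C1 read: already in M, no change] -> [I,M,I] [hit: read from M]
Op 7: C1 read [C1 read: already in M, no change] -> [I,M,I] [hit: read from M]
Op 8: C0 write [C0 write: invalidate ['C1=M'] -> C0=M] -> [M,I,I] [MISS #4: write from I]
Op 9: C1 write [C1 write: invalidate ['C0=M'] -> C1=M] -> [I,M,I] [MISS #5: write from I]
Op 10: C0 read [C0 read from I: others=['C1=M'] -> C0=S, others downsized to S] -> [S,S,I] [MISS #6: read from I]
Op 11: C2 read [C2 read from I: others=['C0=S', 'C1=S'] -> C2=S, others downsized to S] -> [S,S,S] [MISS #7: read from I]
Op 12: C2 write [C2 write: invalidate ['C0=S', 'C1=S'] -> C2=M] -> [I,I,M] [MISS #8: write from S]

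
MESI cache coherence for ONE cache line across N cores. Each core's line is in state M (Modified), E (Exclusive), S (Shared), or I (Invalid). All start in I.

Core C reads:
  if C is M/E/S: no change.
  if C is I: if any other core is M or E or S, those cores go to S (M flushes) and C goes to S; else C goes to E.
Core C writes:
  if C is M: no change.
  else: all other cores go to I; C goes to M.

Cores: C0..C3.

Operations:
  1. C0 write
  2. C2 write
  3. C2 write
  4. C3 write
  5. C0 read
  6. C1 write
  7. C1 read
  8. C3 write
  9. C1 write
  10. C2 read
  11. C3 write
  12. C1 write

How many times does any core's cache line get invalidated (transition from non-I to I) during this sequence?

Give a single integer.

Answer: 9

Derivation:
Op 1: C0 write [C0 write: invalidate none -> C0=M] -> [M,I,I,I] (invalidations this op: 0; running total: 0)
Op 2: C2 write [C2 write: invalidate ['C0=M'] -> C2=M] -> [I,I,M,I] (invalidations this op: 1; running total: 1)
Op 3: C2 write [C2 write: already M (modified), no change] -> [I,I,M,I] (invalidations this op: 0; running total: 1)
Op 4: C3 write [C3 write: invalidate ['C2=M'] -> C3=M] -> [I,I,I,M] (invalidations this op: 1; running total: 2)
Op 5: C0 read [C0 read from I: others=['C3=M'] -> C0=S, others downsized to S] -> [S,I,I,S] (invalidations this op: 0; running total: 2)
Op 6: C1 write [C1 write: invalidate ['C0=S', 'C3=S'] -> C1=M] -> [I,M,I,I] (invalidations this op: 2; running total: 4)
Op 7: C1 read [C1 read: already in M, no change] -> [I,M,I,I] (invalidations this op: 0; running total: 4)
Op 8: C3 write [C3 write: invalidate ['C1=M'] -> C3=M] -> [I,I,I,M] (invalidations this op: 1; running total: 5)
Op 9: C1 write [C1 write: invalidate ['C3=M'] -> C1=M] -> [I,M,I,I] (invalidations this op: 1; running total: 6)
Op 10: C2 read [C2 read from I: others=['C1=M'] -> C2=S, others downsized to S] -> [I,S,S,I] (invalidations this op: 0; running total: 6)
Op 11: C3 write [C3 write: invalidate ['C1=S', 'C2=S'] -> C3=M] -> [I,I,I,M] (invalidations this op: 2; running total: 8)
Op 12: C1 write [C1 write: invalidate ['C3=M'] -> C1=M] -> [I,M,I,I] (invalidations this op: 1; running total: 9)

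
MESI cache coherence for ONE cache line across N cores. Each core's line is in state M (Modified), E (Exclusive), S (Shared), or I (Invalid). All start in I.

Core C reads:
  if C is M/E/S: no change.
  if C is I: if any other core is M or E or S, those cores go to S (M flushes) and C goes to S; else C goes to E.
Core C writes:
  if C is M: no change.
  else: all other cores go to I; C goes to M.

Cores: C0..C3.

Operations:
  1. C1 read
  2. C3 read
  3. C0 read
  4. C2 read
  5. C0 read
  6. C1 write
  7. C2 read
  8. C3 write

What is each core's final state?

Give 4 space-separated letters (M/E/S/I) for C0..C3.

Answer: I I I M

Derivation:
Op 1: C1 read [C1 read from I: no other sharers -> C1=E (exclusive)] -> [I,E,I,I]
Op 2: C3 read [C3 read from I: others=['C1=E'] -> C3=S, others downsized to S] -> [I,S,I,S]
Op 3: C0 read [C0 read from I: others=['C1=S', 'C3=S'] -> C0=S, others downsized to S] -> [S,S,I,S]
Op 4: C2 read [C2 read from I: others=['C0=S', 'C1=S', 'C3=S'] -> C2=S, others downsized to S] -> [S,S,S,S]
Op 5: C0 read [C0 read: already in S, no change] -> [S,S,S,S]
Op 6: C1 write [C1 write: invalidate ['C0=S', 'C2=S', 'C3=S'] -> C1=M] -> [I,M,I,I]
Op 7: C2 read [C2 read from I: others=['C1=M'] -> C2=S, others downsized to S] -> [I,S,S,I]
Op 8: C3 write [C3 write: invalidate ['C1=S', 'C2=S'] -> C3=M] -> [I,I,I,M]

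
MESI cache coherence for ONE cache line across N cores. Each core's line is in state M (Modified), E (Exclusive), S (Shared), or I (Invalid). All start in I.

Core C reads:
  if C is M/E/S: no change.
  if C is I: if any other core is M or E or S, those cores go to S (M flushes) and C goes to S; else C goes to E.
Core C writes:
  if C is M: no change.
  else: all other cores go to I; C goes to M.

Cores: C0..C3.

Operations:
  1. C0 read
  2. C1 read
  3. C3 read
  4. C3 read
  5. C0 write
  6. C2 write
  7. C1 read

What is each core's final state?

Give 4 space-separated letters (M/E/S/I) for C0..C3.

Op 1: C0 read [C0 read from I: no other sharers -> C0=E (exclusive)] -> [E,I,I,I]
Op 2: C1 read [C1 read from I: others=['C0=E'] -> C1=S, others downsized to S] -> [S,S,I,I]
Op 3: C3 read [C3 read from I: others=['C0=S', 'C1=S'] -> C3=S, others downsized to S] -> [S,S,I,S]
Op 4: C3 read [C3 read: already in S, no change] -> [S,S,I,S]
Op 5: C0 write [C0 write: invalidate ['C1=S', 'C3=S'] -> C0=M] -> [M,I,I,I]
Op 6: C2 write [C2 write: invalidate ['C0=M'] -> C2=M] -> [I,I,M,I]
Op 7: C1 read [C1 read from I: others=['C2=M'] -> C1=S, others downsized to S] -> [I,S,S,I]

Answer: I S S I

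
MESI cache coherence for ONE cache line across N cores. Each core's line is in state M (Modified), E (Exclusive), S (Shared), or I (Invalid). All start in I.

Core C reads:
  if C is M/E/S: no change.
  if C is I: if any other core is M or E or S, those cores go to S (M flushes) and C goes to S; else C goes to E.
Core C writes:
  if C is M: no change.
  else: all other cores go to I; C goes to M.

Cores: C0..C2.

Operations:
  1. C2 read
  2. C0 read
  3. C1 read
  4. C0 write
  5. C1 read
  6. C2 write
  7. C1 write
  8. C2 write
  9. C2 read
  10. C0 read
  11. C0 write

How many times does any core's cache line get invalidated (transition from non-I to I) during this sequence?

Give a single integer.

Op 1: C2 read [C2 read from I: no other sharers -> C2=E (exclusive)] -> [I,I,E] (invalidations this op: 0; running total: 0)
Op 2: C0 read [C0 read from I: others=['C2=E'] -> C0=S, others downsized to S] -> [S,I,S] (invalidations this op: 0; running total: 0)
Op 3: C1 read [C1 read from I: others=['C0=S', 'C2=S'] -> C1=S, others downsized to S] -> [S,S,S] (invalidations this op: 0; running total: 0)
Op 4: C0 write [C0 write: invalidate ['C1=S', 'C2=S'] -> C0=M] -> [M,I,I] (invalidations this op: 2; running total: 2)
Op 5: C1 read [C1 read from I: others=['C0=M'] -> C1=S, others downsized to S] -> [S,S,I] (invalidations this op: 0; running total: 2)
Op 6: C2 write [C2 write: invalidate ['C0=S', 'C1=S'] -> C2=M] -> [I,I,M] (invalidations this op: 2; running total: 4)
Op 7: C1 write [C1 write: invalidate ['C2=M'] -> C1=M] -> [I,M,I] (invalidations this op: 1; running total: 5)
Op 8: C2 write [C2 write: invalidate ['C1=M'] -> C2=M] -> [I,I,M] (invalidations this op: 1; running total: 6)
Op 9: C2 read [C2 read: already in M, no change] -> [I,I,M] (invalidations this op: 0; running total: 6)
Op 10: C0 read [C0 read from I: others=['C2=M'] -> C0=S, others downsized to S] -> [S,I,S] (invalidations this op: 0; running total: 6)
Op 11: C0 write [C0 write: invalidate ['C2=S'] -> C0=M] -> [M,I,I] (invalidations this op: 1; running total: 7)

Answer: 7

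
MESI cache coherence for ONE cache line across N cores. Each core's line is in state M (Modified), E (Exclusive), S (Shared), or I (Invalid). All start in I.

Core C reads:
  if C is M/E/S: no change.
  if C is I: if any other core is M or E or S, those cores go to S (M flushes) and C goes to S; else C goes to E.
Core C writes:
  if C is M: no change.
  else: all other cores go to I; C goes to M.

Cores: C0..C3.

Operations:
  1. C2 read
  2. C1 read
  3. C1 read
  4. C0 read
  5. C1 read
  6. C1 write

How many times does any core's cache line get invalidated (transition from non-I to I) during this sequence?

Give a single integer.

Answer: 2

Derivation:
Op 1: C2 read [C2 read from I: no other sharers -> C2=E (exclusive)] -> [I,I,E,I] (invalidations this op: 0; running total: 0)
Op 2: C1 read [C1 read from I: others=['C2=E'] -> C1=S, others downsized to S] -> [I,S,S,I] (invalidations this op: 0; running total: 0)
Op 3: C1 read [C1 read: already in S, no change] -> [I,S,S,I] (invalidations this op: 0; running total: 0)
Op 4: C0 read [C0 read from I: others=['C1=S', 'C2=S'] -> C0=S, others downsized to S] -> [S,S,S,I] (invalidations this op: 0; running total: 0)
Op 5: C1 read [C1 read: already in S, no change] -> [S,S,S,I] (invalidations this op: 0; running total: 0)
Op 6: C1 write [C1 write: invalidate ['C0=S', 'C2=S'] -> C1=M] -> [I,M,I,I] (invalidations this op: 2; running total: 2)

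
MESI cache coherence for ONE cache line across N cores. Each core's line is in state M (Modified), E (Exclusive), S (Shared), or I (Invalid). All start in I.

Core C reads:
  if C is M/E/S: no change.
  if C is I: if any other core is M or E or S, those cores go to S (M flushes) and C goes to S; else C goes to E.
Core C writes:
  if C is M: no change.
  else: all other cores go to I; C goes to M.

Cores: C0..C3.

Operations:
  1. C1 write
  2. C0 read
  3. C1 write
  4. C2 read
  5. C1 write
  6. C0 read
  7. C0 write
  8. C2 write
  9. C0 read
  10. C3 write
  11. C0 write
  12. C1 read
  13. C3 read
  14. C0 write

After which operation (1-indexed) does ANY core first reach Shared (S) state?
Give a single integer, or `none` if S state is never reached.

Op 1: C1 write [C1 write: invalidate none -> C1=M] -> [I,M,I,I]
Op 2: C0 read [C0 read from I: others=['C1=M'] -> C0=S, others downsized to S] -> [S,S,I,I]
  -> First S state at op 2; remaining ops need not be traced.

Answer: 2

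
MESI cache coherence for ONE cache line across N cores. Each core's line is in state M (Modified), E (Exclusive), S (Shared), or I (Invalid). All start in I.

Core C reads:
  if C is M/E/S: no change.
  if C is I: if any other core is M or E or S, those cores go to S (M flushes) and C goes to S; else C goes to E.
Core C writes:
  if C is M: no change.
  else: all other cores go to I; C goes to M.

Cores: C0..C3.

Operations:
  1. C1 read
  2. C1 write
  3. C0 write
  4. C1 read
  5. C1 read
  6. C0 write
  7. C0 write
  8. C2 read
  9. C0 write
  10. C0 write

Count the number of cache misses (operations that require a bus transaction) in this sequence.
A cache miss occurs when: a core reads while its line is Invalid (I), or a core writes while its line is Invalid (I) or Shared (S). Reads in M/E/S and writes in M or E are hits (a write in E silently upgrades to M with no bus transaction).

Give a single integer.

Answer: 6

Derivation:
Op 1: C1 read [C1 read from I: no other sharers -> C1=E (exclusive)] -> [I,E,I,I] [MISS #1: read from I]
Op 2: C1 write [C1 write: invalidate none -> C1=M] -> [I,M,I,I] [hit: write from E is a silent E->M upgrade, no bus transaction]
Op 3: C0 write [C0 write: invalidate ['C1=M'] -> C0=M] -> [M,I,I,I] [MISS #2: write from I]
Op 4: C1 read [C1 read from I: others=['C0=M'] -> C1=S, others downsized to S] -> [S,S,I,I] [MISS #3: read from I]
Op 5: C1 read [C1 read: already in S, no change] -> [S,S,I,I] [hit: read from S]
Op 6: C0 write [C0 write: invalidate ['C1=S'] -> C0=M] -> [M,I,I,I] [MISS #4: write from S]
Op 7: C0 write [C0 write: already M (modified), no change] -> [M,I,I,I] [hit: write from M]
Op 8: C2 read [C2 read from I: others=['C0=M'] -> C2=S, others downsized to S] -> [S,I,S,I] [MISS #5: read from I]
Op 9: C0 write [C0 write: invalidate ['C2=S'] -> C0=M] -> [M,I,I,I] [MISS #6: write from S]
Op 10: C0 write [C0 write: already M (modified), no change] -> [M,I,I,I] [hit: write from M]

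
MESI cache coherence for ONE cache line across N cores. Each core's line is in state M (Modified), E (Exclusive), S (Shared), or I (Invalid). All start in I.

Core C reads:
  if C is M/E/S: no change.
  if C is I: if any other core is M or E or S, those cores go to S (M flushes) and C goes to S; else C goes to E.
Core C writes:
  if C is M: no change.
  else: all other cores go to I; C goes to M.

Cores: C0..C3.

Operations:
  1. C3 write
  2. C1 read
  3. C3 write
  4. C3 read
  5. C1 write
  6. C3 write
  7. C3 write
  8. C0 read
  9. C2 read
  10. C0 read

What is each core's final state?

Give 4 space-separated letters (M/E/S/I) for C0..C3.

Answer: S I S S

Derivation:
Op 1: C3 write [C3 write: invalidate none -> C3=M] -> [I,I,I,M]
Op 2: C1 read [C1 read from I: others=['C3=M'] -> C1=S, others downsized to S] -> [I,S,I,S]
Op 3: C3 write [C3 write: invalidate ['C1=S'] -> C3=M] -> [I,I,I,M]
Op 4: C3 read [C3 read: already in M, no change] -> [I,I,I,M]
Op 5: C1 write [C1 write: invalidate ['C3=M'] -> C1=M] -> [I,M,I,I]
Op 6: C3 write [C3 write: invalidate ['C1=M'] -> C3=M] -> [I,I,I,M]
Op 7: C3 write [C3 write: already M (modified), no change] -> [I,I,I,M]
Op 8: C0 read [C0 read from I: others=['C3=M'] -> C0=S, others downsized to S] -> [S,I,I,S]
Op 9: C2 read [C2 read from I: others=['C0=S', 'C3=S'] -> C2=S, others downsized to S] -> [S,I,S,S]
Op 10: C0 read [C0 read: already in S, no change] -> [S,I,S,S]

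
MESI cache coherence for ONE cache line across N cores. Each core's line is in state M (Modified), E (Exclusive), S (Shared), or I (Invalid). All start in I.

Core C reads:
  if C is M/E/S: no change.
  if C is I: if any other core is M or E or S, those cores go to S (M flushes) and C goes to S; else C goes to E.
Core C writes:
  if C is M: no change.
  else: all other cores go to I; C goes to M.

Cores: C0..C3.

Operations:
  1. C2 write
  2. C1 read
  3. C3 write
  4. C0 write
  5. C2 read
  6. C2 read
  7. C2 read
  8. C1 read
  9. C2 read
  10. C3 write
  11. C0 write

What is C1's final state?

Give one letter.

Op 1: C2 write [C2 write: invalidate none -> C2=M] -> [I,I,M,I]
Op 2: C1 read [C1 read from I: others=['C2=M'] -> C1=S, others downsized to S] -> [I,S,S,I]
Op 3: C3 write [C3 write: invalidate ['C1=S', 'C2=S'] -> C3=M] -> [I,I,I,M]
Op 4: C0 write [C0 write: invalidate ['C3=M'] -> C0=M] -> [M,I,I,I]
Op 5: C2 read [C2 read from I: others=['C0=M'] -> C2=S, others downsized to S] -> [S,I,S,I]
Op 6: C2 read [C2 read: already in S, no change] -> [S,I,S,I]
Op 7: C2 read [C2 read: already in S, no change] -> [S,I,S,I]
Op 8: C1 read [C1 read from I: others=['C0=S', 'C2=S'] -> C1=S, others downsized to S] -> [S,S,S,I]
Op 9: C2 read [C2 read: already in S, no change] -> [S,S,S,I]
Op 10: C3 write [C3 write: invalidate ['C0=S', 'C1=S', 'C2=S'] -> C3=M] -> [I,I,I,M]
Op 11: C0 write [C0 write: invalidate ['C3=M'] -> C0=M] -> [M,I,I,I]

Answer: I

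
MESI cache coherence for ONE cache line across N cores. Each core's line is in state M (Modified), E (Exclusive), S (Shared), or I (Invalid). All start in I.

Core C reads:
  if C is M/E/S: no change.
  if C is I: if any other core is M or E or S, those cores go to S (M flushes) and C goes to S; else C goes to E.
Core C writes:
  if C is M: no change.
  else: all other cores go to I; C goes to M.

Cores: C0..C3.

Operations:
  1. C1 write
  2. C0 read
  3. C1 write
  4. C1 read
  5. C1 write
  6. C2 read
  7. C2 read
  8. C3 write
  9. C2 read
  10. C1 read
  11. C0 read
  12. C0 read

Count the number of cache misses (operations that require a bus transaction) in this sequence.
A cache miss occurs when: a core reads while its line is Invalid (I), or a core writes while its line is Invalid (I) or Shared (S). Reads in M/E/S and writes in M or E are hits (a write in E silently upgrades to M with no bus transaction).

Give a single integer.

Answer: 8

Derivation:
Op 1: C1 write [C1 write: invalidate none -> C1=M] -> [I,M,I,I] [MISS #1: write from I]
Op 2: C0 read [C0 read from I: others=['C1=M'] -> C0=S, others downsized to S] -> [S,S,I,I] [MISS #2: read from I]
Op 3: C1 write [C1 write: invalidate ['C0=S'] -> C1=M] -> [I,M,I,I] [MISS #3: write from S]
Op 4: C1 read [C1 read: already in M, no change] -> [I,M,I,I] [hit: read from M]
Op 5: C1 write [C1 write: already M (modified), no change] -> [I,M,I,I] [hit: write from M]
Op 6: C2 read [C2 read from I: others=['C1=M'] -> C2=S, others downsized to S] -> [I,S,S,I] [MISS #4: read from I]
Op 7: C2 read [C2 read: already in S, no change] -> [I,S,S,I] [hit: read from S]
Op 8: C3 write [C3 write: invalidate ['C1=S', 'C2=S'] -> C3=M] -> [I,I,I,M] [MISS #5: write from I]
Op 9: C2 read [C2 read from I: others=['C3=M'] -> C2=S, others downsized to S] -> [I,I,S,S] [MISS #6: read from I]
Op 10: C1 read [C1 read from I: others=['C2=S', 'C3=S'] -> C1=S, others downsized to S] -> [I,S,S,S] [MISS #7: read from I]
Op 11: C0 read [C0 read from I: others=['C1=S', 'C2=S', 'C3=S'] -> C0=S, others downsized to S] -> [S,S,S,S] [MISS #8: read from I]
Op 12: C0 read [C0 read: already in S, no change] -> [S,S,S,S] [hit: read from S]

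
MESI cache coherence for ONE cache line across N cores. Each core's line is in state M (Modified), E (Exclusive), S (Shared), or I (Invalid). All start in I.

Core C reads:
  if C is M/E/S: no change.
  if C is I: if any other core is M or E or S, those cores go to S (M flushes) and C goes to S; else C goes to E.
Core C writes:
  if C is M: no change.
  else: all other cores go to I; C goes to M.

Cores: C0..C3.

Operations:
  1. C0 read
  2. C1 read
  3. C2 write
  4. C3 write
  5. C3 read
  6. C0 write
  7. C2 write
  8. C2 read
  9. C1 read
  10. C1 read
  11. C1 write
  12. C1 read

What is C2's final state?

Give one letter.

Answer: I

Derivation:
Op 1: C0 read [C0 read from I: no other sharers -> C0=E (exclusive)] -> [E,I,I,I]
Op 2: C1 read [C1 read from I: others=['C0=E'] -> C1=S, others downsized to S] -> [S,S,I,I]
Op 3: C2 write [C2 write: invalidate ['C0=S', 'C1=S'] -> C2=M] -> [I,I,M,I]
Op 4: C3 write [C3 write: invalidate ['C2=M'] -> C3=M] -> [I,I,I,M]
Op 5: C3 read [C3 read: already in M, no change] -> [I,I,I,M]
Op 6: C0 write [C0 write: invalidate ['C3=M'] -> C0=M] -> [M,I,I,I]
Op 7: C2 write [C2 write: invalidate ['C0=M'] -> C2=M] -> [I,I,M,I]
Op 8: C2 read [C2 read: already in M, no change] -> [I,I,M,I]
Op 9: C1 read [C1 read from I: others=['C2=M'] -> C1=S, others downsized to S] -> [I,S,S,I]
Op 10: C1 read [C1 read: already in S, no change] -> [I,S,S,I]
Op 11: C1 write [C1 write: invalidate ['C2=S'] -> C1=M] -> [I,M,I,I]
Op 12: C1 read [C1 read: already in M, no change] -> [I,M,I,I]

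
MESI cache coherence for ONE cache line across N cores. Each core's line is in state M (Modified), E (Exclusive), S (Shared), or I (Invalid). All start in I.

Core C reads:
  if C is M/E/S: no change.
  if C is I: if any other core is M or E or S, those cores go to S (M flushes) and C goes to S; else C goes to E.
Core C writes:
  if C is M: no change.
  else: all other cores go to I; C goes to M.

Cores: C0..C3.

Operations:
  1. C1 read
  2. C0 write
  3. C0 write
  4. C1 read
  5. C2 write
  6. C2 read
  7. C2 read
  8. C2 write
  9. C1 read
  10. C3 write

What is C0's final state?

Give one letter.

Op 1: C1 read [C1 read from I: no other sharers -> C1=E (exclusive)] -> [I,E,I,I]
Op 2: C0 write [C0 write: invalidate ['C1=E'] -> C0=M] -> [M,I,I,I]
Op 3: C0 write [C0 write: already M (modified), no change] -> [M,I,I,I]
Op 4: C1 read [C1 read from I: others=['C0=M'] -> C1=S, others downsized to S] -> [S,S,I,I]
Op 5: C2 write [C2 write: invalidate ['C0=S', 'C1=S'] -> C2=M] -> [I,I,M,I]
Op 6: C2 read [C2 read: already in M, no change] -> [I,I,M,I]
Op 7: C2 read [C2 read: already in M, no change] -> [I,I,M,I]
Op 8: C2 write [C2 write: already M (modified), no change] -> [I,I,M,I]
Op 9: C1 read [C1 read from I: others=['C2=M'] -> C1=S, others downsized to S] -> [I,S,S,I]
Op 10: C3 write [C3 write: invalidate ['C1=S', 'C2=S'] -> C3=M] -> [I,I,I,M]

Answer: I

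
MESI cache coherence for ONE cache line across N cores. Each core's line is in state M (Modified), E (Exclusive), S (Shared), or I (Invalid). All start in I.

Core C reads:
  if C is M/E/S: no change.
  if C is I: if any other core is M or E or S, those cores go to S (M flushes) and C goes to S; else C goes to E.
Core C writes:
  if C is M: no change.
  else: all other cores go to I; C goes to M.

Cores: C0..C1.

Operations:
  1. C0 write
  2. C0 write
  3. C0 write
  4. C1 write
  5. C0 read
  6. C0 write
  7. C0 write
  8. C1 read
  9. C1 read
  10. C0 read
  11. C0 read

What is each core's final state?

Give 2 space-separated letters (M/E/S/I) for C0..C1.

Answer: S S

Derivation:
Op 1: C0 write [C0 write: invalidate none -> C0=M] -> [M,I]
Op 2: C0 write [C0 write: already M (modified), no change] -> [M,I]
Op 3: C0 write [C0 write: already M (modified), no change] -> [M,I]
Op 4: C1 write [C1 write: invalidate ['C0=M'] -> C1=M] -> [I,M]
Op 5: C0 read [C0 read from I: others=['C1=M'] -> C0=S, others downsized to S] -> [S,S]
Op 6: C0 write [C0 write: invalidate ['C1=S'] -> C0=M] -> [M,I]
Op 7: C0 write [C0 write: already M (modified), no change] -> [M,I]
Op 8: C1 read [C1 read from I: others=['C0=M'] -> C1=S, others downsized to S] -> [S,S]
Op 9: C1 read [C1 read: already in S, no change] -> [S,S]
Op 10: C0 read [C0 read: already in S, no change] -> [S,S]
Op 11: C0 read [C0 read: already in S, no change] -> [S,S]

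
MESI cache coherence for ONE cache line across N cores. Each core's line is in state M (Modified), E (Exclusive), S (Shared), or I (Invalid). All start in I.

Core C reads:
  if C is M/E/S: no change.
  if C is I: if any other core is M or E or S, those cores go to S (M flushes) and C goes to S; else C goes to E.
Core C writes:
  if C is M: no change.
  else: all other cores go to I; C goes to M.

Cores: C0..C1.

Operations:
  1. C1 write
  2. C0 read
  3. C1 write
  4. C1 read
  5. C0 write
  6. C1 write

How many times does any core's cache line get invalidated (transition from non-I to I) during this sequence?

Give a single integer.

Answer: 3

Derivation:
Op 1: C1 write [C1 write: invalidate none -> C1=M] -> [I,M] (invalidations this op: 0; running total: 0)
Op 2: C0 read [C0 read from I: others=['C1=M'] -> C0=S, others downsized to S] -> [S,S] (invalidations this op: 0; running total: 0)
Op 3: C1 write [C1 write: invalidate ['C0=S'] -> C1=M] -> [I,M] (invalidations this op: 1; running total: 1)
Op 4: C1 read [C1 read: already in M, no change] -> [I,M] (invalidations this op: 0; running total: 1)
Op 5: C0 write [C0 write: invalidate ['C1=M'] -> C0=M] -> [M,I] (invalidations this op: 1; running total: 2)
Op 6: C1 write [C1 write: invalidate ['C0=M'] -> C1=M] -> [I,M] (invalidations this op: 1; running total: 3)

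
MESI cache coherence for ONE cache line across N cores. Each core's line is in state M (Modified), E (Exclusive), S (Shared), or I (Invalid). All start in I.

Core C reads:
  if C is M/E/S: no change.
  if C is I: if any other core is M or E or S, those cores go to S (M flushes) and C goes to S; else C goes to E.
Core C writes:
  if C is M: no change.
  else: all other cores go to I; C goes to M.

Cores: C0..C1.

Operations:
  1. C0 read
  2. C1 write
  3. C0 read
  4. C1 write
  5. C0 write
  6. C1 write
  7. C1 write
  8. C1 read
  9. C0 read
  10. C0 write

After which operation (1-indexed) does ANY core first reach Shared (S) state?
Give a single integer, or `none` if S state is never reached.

Answer: 3

Derivation:
Op 1: C0 read [C0 read from I: no other sharers -> C0=E (exclusive)] -> [E,I]
Op 2: C1 write [C1 write: invalidate ['C0=E'] -> C1=M] -> [I,M]
Op 3: C0 read [C0 read from I: others=['C1=M'] -> C0=S, others downsized to S] -> [S,S]
  -> First S state at op 3; remaining ops need not be traced.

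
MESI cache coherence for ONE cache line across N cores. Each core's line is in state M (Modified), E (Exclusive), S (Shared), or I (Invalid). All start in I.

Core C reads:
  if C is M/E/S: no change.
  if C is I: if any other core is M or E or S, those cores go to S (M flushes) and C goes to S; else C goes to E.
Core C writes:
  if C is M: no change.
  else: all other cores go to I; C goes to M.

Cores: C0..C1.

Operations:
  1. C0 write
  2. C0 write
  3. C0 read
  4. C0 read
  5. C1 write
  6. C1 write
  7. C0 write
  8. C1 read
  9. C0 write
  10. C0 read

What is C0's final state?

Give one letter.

Answer: M

Derivation:
Op 1: C0 write [C0 write: invalidate none -> C0=M] -> [M,I]
Op 2: C0 write [C0 write: already M (modified), no change] -> [M,I]
Op 3: C0 read [C0 read: already in M, no change] -> [M,I]
Op 4: C0 read [C0 read: already in M, no change] -> [M,I]
Op 5: C1 write [C1 write: invalidate ['C0=M'] -> C1=M] -> [I,M]
Op 6: C1 write [C1 write: already M (modified), no change] -> [I,M]
Op 7: C0 write [C0 write: invalidate ['C1=M'] -> C0=M] -> [M,I]
Op 8: C1 read [C1 read from I: others=['C0=M'] -> C1=S, others downsized to S] -> [S,S]
Op 9: C0 write [C0 write: invalidate ['C1=S'] -> C0=M] -> [M,I]
Op 10: C0 read [C0 read: already in M, no change] -> [M,I]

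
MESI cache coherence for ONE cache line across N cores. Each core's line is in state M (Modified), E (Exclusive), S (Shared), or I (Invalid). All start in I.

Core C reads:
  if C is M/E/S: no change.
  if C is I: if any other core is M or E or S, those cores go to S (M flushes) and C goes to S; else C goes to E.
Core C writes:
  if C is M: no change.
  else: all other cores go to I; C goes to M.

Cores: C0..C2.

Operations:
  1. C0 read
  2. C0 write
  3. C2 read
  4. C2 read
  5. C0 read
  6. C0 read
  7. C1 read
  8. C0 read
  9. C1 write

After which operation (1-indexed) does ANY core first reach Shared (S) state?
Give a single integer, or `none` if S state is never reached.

Op 1: C0 read [C0 read from I: no other sharers -> C0=E (exclusive)] -> [E,I,I]
Op 2: C0 write [C0 write: invalidate none -> C0=M] -> [M,I,I]
Op 3: C2 read [C2 read from I: others=['C0=M'] -> C2=S, others downsized to S] -> [S,I,S]
  -> First S state at op 3; remaining ops need not be traced.

Answer: 3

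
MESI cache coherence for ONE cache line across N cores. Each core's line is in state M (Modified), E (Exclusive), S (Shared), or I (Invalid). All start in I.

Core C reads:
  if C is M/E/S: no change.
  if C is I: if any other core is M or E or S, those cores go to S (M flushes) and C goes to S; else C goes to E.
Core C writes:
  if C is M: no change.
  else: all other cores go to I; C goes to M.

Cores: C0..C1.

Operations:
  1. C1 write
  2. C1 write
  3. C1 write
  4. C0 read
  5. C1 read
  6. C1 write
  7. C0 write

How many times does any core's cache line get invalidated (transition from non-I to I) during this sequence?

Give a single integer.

Op 1: C1 write [C1 write: invalidate none -> C1=M] -> [I,M] (invalidations this op: 0; running total: 0)
Op 2: C1 write [C1 write: already M (modified), no change] -> [I,M] (invalidations this op: 0; running total: 0)
Op 3: C1 write [C1 write: already M (modified), no change] -> [I,M] (invalidations this op: 0; running total: 0)
Op 4: C0 read [C0 read from I: others=['C1=M'] -> C0=S, others downsized to S] -> [S,S] (invalidations this op: 0; running total: 0)
Op 5: C1 read [C1 read: already in S, no change] -> [S,S] (invalidations this op: 0; running total: 0)
Op 6: C1 write [C1 write: invalidate ['C0=S'] -> C1=M] -> [I,M] (invalidations this op: 1; running total: 1)
Op 7: C0 write [C0 write: invalidate ['C1=M'] -> C0=M] -> [M,I] (invalidations this op: 1; running total: 2)

Answer: 2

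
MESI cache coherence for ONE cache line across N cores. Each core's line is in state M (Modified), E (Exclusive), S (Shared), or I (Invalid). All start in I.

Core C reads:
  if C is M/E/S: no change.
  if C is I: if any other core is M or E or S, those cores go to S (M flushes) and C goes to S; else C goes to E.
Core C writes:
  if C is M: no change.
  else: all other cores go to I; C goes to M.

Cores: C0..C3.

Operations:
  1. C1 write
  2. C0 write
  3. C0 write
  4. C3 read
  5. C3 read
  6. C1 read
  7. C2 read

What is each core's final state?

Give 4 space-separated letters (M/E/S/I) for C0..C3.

Op 1: C1 write [C1 write: invalidate none -> C1=M] -> [I,M,I,I]
Op 2: C0 write [C0 write: invalidate ['C1=M'] -> C0=M] -> [M,I,I,I]
Op 3: C0 write [C0 write: already M (modified), no change] -> [M,I,I,I]
Op 4: C3 read [C3 read from I: others=['C0=M'] -> C3=S, others downsized to S] -> [S,I,I,S]
Op 5: C3 read [C3 read: already in S, no change] -> [S,I,I,S]
Op 6: C1 read [C1 read from I: others=['C0=S', 'C3=S'] -> C1=S, others downsized to S] -> [S,S,I,S]
Op 7: C2 read [C2 read from I: others=['C0=S', 'C1=S', 'C3=S'] -> C2=S, others downsized to S] -> [S,S,S,S]

Answer: S S S S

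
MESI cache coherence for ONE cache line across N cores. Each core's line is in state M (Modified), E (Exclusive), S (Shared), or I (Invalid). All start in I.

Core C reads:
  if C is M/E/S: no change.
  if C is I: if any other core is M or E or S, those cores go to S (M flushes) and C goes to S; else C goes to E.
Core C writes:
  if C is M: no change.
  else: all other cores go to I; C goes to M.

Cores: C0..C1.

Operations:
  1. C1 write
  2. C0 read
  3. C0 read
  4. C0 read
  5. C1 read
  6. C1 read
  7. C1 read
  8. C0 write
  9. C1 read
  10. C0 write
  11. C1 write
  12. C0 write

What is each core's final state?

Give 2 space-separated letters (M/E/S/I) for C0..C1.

Answer: M I

Derivation:
Op 1: C1 write [C1 write: invalidate none -> C1=M] -> [I,M]
Op 2: C0 read [C0 read from I: others=['C1=M'] -> C0=S, others downsized to S] -> [S,S]
Op 3: C0 read [C0 read: already in S, no change] -> [S,S]
Op 4: C0 read [C0 read: already in S, no change] -> [S,S]
Op 5: C1 read [C1 read: already in S, no change] -> [S,S]
Op 6: C1 read [C1 read: already in S, no change] -> [S,S]
Op 7: C1 read [C1 read: already in S, no change] -> [S,S]
Op 8: C0 write [C0 write: invalidate ['C1=S'] -> C0=M] -> [M,I]
Op 9: C1 read [C1 read from I: others=['C0=M'] -> C1=S, others downsized to S] -> [S,S]
Op 10: C0 write [C0 write: invalidate ['C1=S'] -> C0=M] -> [M,I]
Op 11: C1 write [C1 write: invalidate ['C0=M'] -> C1=M] -> [I,M]
Op 12: C0 write [C0 write: invalidate ['C1=M'] -> C0=M] -> [M,I]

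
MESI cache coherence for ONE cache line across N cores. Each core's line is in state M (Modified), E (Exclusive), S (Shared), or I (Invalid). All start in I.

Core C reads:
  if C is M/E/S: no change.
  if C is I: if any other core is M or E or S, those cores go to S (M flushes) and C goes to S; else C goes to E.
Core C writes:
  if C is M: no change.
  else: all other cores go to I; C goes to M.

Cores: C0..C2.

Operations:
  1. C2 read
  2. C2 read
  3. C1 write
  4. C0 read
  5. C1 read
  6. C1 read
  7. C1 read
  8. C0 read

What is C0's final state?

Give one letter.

Op 1: C2 read [C2 read from I: no other sharers -> C2=E (exclusive)] -> [I,I,E]
Op 2: C2 read [C2 read: already in E, no change] -> [I,I,E]
Op 3: C1 write [C1 write: invalidate ['C2=E'] -> C1=M] -> [I,M,I]
Op 4: C0 read [C0 read from I: others=['C1=M'] -> C0=S, others downsized to S] -> [S,S,I]
Op 5: C1 read [C1 read: already in S, no change] -> [S,S,I]
Op 6: C1 read [C1 read: already in S, no change] -> [S,S,I]
Op 7: C1 read [C1 read: already in S, no change] -> [S,S,I]
Op 8: C0 read [C0 read: already in S, no change] -> [S,S,I]

Answer: S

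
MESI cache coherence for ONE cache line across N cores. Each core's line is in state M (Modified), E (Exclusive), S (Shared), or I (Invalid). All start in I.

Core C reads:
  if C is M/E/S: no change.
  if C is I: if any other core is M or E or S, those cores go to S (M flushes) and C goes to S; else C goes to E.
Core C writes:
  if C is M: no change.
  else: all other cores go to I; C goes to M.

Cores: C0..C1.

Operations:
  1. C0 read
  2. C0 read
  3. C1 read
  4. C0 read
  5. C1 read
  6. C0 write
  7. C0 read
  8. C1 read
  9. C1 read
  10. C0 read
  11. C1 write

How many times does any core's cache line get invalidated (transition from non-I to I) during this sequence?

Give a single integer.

Answer: 2

Derivation:
Op 1: C0 read [C0 read from I: no other sharers -> C0=E (exclusive)] -> [E,I] (invalidations this op: 0; running total: 0)
Op 2: C0 read [C0 read: already in E, no change] -> [E,I] (invalidations this op: 0; running total: 0)
Op 3: C1 read [C1 read from I: others=['C0=E'] -> C1=S, others downsized to S] -> [S,S] (invalidations this op: 0; running total: 0)
Op 4: C0 read [C0 read: already in S, no change] -> [S,S] (invalidations this op: 0; running total: 0)
Op 5: C1 read [C1 read: already in S, no change] -> [S,S] (invalidations this op: 0; running total: 0)
Op 6: C0 write [C0 write: invalidate ['C1=S'] -> C0=M] -> [M,I] (invalidations this op: 1; running total: 1)
Op 7: C0 read [C0 read: already in M, no change] -> [M,I] (invalidations this op: 0; running total: 1)
Op 8: C1 read [C1 read from I: others=['C0=M'] -> C1=S, others downsized to S] -> [S,S] (invalidations this op: 0; running total: 1)
Op 9: C1 read [C1 read: already in S, no change] -> [S,S] (invalidations this op: 0; running total: 1)
Op 10: C0 read [C0 read: already in S, no change] -> [S,S] (invalidations this op: 0; running total: 1)
Op 11: C1 write [C1 write: invalidate ['C0=S'] -> C1=M] -> [I,M] (invalidations this op: 1; running total: 2)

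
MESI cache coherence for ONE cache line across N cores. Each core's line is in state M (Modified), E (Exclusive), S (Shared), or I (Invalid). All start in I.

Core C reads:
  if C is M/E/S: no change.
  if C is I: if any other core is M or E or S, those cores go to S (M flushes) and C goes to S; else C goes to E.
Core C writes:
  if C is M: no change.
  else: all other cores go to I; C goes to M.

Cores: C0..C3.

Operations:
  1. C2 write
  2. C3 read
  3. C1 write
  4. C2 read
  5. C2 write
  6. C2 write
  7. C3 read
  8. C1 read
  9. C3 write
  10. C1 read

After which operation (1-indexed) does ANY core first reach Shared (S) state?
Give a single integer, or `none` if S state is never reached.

Op 1: C2 write [C2 write: invalidate none -> C2=M] -> [I,I,M,I]
Op 2: C3 read [C3 read from I: others=['C2=M'] -> C3=S, others downsized to S] -> [I,I,S,S]
  -> First S state at op 2; remaining ops need not be traced.

Answer: 2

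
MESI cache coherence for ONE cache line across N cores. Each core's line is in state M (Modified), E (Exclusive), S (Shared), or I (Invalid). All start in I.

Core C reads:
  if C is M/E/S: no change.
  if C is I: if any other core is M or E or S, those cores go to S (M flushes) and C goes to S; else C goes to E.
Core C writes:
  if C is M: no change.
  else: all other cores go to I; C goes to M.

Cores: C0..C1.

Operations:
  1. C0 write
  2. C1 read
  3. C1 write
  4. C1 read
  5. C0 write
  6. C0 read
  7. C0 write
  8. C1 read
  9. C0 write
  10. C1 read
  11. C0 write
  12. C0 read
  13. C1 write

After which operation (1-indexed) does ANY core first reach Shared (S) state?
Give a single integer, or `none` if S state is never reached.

Answer: 2

Derivation:
Op 1: C0 write [C0 write: invalidate none -> C0=M] -> [M,I]
Op 2: C1 read [C1 read from I: others=['C0=M'] -> C1=S, others downsized to S] -> [S,S]
  -> First S state at op 2; remaining ops need not be traced.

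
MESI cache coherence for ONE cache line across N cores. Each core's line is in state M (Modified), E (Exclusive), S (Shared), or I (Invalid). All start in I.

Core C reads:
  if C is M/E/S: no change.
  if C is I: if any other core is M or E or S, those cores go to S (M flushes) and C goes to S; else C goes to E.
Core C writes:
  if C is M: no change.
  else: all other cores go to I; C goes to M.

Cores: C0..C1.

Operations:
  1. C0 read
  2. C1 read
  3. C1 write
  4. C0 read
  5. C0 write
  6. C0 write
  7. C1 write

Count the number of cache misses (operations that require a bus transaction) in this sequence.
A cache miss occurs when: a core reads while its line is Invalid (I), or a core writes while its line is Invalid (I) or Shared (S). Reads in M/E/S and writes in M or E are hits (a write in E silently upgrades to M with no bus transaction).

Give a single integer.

Op 1: C0 read [C0 read from I: no other sharers -> C0=E (exclusive)] -> [E,I] [MISS #1: read from I]
Op 2: C1 read [C1 read from I: others=['C0=E'] -> C1=S, others downsized to S] -> [S,S] [MISS #2: read from I]
Op 3: C1 write [C1 write: invalidate ['C0=S'] -> C1=M] -> [I,M] [MISS #3: write from S]
Op 4: C0 read [C0 read from I: others=['C1=M'] -> C0=S, others downsized to S] -> [S,S] [MISS #4: read from I]
Op 5: C0 write [C0 write: invalidate ['C1=S'] -> C0=M] -> [M,I] [MISS #5: write from S]
Op 6: C0 write [C0 write: already M (modified), no change] -> [M,I] [hit: write from M]
Op 7: C1 write [C1 write: invalidate ['C0=M'] -> C1=M] -> [I,M] [MISS #6: write from I]

Answer: 6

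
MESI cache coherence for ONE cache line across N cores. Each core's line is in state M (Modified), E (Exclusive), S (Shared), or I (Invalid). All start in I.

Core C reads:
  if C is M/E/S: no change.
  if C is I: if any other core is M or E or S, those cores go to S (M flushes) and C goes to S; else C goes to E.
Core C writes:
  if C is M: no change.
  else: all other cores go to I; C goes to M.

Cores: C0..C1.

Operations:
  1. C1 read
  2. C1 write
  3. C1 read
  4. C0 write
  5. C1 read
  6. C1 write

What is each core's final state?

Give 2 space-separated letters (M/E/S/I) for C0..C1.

Answer: I M

Derivation:
Op 1: C1 read [C1 read from I: no other sharers -> C1=E (exclusive)] -> [I,E]
Op 2: C1 write [C1 write: invalidate none -> C1=M] -> [I,M]
Op 3: C1 read [C1 read: already in M, no change] -> [I,M]
Op 4: C0 write [C0 write: invalidate ['C1=M'] -> C0=M] -> [M,I]
Op 5: C1 read [C1 read from I: others=['C0=M'] -> C1=S, others downsized to S] -> [S,S]
Op 6: C1 write [C1 write: invalidate ['C0=S'] -> C1=M] -> [I,M]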